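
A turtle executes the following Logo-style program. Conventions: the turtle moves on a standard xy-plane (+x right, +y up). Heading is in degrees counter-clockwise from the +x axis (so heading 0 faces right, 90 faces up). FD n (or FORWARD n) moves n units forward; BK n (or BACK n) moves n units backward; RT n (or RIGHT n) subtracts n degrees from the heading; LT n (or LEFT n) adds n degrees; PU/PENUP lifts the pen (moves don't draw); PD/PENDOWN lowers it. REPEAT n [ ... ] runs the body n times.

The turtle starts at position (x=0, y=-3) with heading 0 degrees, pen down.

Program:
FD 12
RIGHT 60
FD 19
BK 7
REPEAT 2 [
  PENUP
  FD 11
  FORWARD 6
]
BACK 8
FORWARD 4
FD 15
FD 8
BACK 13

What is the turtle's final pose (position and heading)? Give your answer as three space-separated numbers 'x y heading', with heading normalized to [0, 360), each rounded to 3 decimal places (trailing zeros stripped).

Executing turtle program step by step:
Start: pos=(0,-3), heading=0, pen down
FD 12: (0,-3) -> (12,-3) [heading=0, draw]
RT 60: heading 0 -> 300
FD 19: (12,-3) -> (21.5,-19.454) [heading=300, draw]
BK 7: (21.5,-19.454) -> (18,-13.392) [heading=300, draw]
REPEAT 2 [
  -- iteration 1/2 --
  PU: pen up
  FD 11: (18,-13.392) -> (23.5,-22.919) [heading=300, move]
  FD 6: (23.5,-22.919) -> (26.5,-28.115) [heading=300, move]
  -- iteration 2/2 --
  PU: pen up
  FD 11: (26.5,-28.115) -> (32,-37.641) [heading=300, move]
  FD 6: (32,-37.641) -> (35,-42.837) [heading=300, move]
]
BK 8: (35,-42.837) -> (31,-35.909) [heading=300, move]
FD 4: (31,-35.909) -> (33,-39.373) [heading=300, move]
FD 15: (33,-39.373) -> (40.5,-52.363) [heading=300, move]
FD 8: (40.5,-52.363) -> (44.5,-59.292) [heading=300, move]
BK 13: (44.5,-59.292) -> (38,-48.033) [heading=300, move]
Final: pos=(38,-48.033), heading=300, 3 segment(s) drawn

Answer: 38 -48.033 300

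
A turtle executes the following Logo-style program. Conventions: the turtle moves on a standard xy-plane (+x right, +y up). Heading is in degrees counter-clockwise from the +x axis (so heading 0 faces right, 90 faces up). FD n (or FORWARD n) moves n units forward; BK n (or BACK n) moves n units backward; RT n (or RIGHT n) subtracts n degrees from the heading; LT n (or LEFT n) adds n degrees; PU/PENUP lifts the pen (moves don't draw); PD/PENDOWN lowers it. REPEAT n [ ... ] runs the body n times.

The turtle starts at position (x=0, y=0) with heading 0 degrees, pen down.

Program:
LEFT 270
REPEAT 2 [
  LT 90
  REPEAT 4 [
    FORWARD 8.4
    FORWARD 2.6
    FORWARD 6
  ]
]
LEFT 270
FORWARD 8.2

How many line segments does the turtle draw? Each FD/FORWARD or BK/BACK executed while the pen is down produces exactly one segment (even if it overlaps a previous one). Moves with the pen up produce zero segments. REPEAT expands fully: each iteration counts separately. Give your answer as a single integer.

Answer: 25

Derivation:
Executing turtle program step by step:
Start: pos=(0,0), heading=0, pen down
LT 270: heading 0 -> 270
REPEAT 2 [
  -- iteration 1/2 --
  LT 90: heading 270 -> 0
  REPEAT 4 [
    -- iteration 1/4 --
    FD 8.4: (0,0) -> (8.4,0) [heading=0, draw]
    FD 2.6: (8.4,0) -> (11,0) [heading=0, draw]
    FD 6: (11,0) -> (17,0) [heading=0, draw]
    -- iteration 2/4 --
    FD 8.4: (17,0) -> (25.4,0) [heading=0, draw]
    FD 2.6: (25.4,0) -> (28,0) [heading=0, draw]
    FD 6: (28,0) -> (34,0) [heading=0, draw]
    -- iteration 3/4 --
    FD 8.4: (34,0) -> (42.4,0) [heading=0, draw]
    FD 2.6: (42.4,0) -> (45,0) [heading=0, draw]
    FD 6: (45,0) -> (51,0) [heading=0, draw]
    -- iteration 4/4 --
    FD 8.4: (51,0) -> (59.4,0) [heading=0, draw]
    FD 2.6: (59.4,0) -> (62,0) [heading=0, draw]
    FD 6: (62,0) -> (68,0) [heading=0, draw]
  ]
  -- iteration 2/2 --
  LT 90: heading 0 -> 90
  REPEAT 4 [
    -- iteration 1/4 --
    FD 8.4: (68,0) -> (68,8.4) [heading=90, draw]
    FD 2.6: (68,8.4) -> (68,11) [heading=90, draw]
    FD 6: (68,11) -> (68,17) [heading=90, draw]
    -- iteration 2/4 --
    FD 8.4: (68,17) -> (68,25.4) [heading=90, draw]
    FD 2.6: (68,25.4) -> (68,28) [heading=90, draw]
    FD 6: (68,28) -> (68,34) [heading=90, draw]
    -- iteration 3/4 --
    FD 8.4: (68,34) -> (68,42.4) [heading=90, draw]
    FD 2.6: (68,42.4) -> (68,45) [heading=90, draw]
    FD 6: (68,45) -> (68,51) [heading=90, draw]
    -- iteration 4/4 --
    FD 8.4: (68,51) -> (68,59.4) [heading=90, draw]
    FD 2.6: (68,59.4) -> (68,62) [heading=90, draw]
    FD 6: (68,62) -> (68,68) [heading=90, draw]
  ]
]
LT 270: heading 90 -> 0
FD 8.2: (68,68) -> (76.2,68) [heading=0, draw]
Final: pos=(76.2,68), heading=0, 25 segment(s) drawn
Segments drawn: 25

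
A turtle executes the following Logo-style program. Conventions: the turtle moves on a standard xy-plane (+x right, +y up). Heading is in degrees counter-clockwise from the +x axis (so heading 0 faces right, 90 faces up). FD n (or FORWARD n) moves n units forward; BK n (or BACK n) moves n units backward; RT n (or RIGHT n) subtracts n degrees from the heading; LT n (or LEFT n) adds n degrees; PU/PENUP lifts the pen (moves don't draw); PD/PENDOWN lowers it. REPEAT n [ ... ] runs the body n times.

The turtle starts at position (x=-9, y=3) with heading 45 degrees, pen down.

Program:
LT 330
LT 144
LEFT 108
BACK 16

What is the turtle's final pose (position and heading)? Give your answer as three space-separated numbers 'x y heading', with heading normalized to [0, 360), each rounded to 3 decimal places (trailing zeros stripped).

Executing turtle program step by step:
Start: pos=(-9,3), heading=45, pen down
LT 330: heading 45 -> 15
LT 144: heading 15 -> 159
LT 108: heading 159 -> 267
BK 16: (-9,3) -> (-8.163,18.978) [heading=267, draw]
Final: pos=(-8.163,18.978), heading=267, 1 segment(s) drawn

Answer: -8.163 18.978 267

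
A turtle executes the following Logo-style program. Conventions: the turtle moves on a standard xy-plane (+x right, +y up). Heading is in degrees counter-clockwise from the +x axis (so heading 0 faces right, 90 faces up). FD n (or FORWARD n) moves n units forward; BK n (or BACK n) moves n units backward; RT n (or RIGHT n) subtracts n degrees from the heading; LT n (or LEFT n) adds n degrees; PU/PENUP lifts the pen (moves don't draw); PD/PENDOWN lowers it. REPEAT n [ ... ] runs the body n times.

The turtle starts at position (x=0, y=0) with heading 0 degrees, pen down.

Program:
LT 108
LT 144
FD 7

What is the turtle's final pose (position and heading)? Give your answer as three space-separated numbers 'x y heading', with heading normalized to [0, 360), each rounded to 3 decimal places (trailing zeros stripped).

Executing turtle program step by step:
Start: pos=(0,0), heading=0, pen down
LT 108: heading 0 -> 108
LT 144: heading 108 -> 252
FD 7: (0,0) -> (-2.163,-6.657) [heading=252, draw]
Final: pos=(-2.163,-6.657), heading=252, 1 segment(s) drawn

Answer: -2.163 -6.657 252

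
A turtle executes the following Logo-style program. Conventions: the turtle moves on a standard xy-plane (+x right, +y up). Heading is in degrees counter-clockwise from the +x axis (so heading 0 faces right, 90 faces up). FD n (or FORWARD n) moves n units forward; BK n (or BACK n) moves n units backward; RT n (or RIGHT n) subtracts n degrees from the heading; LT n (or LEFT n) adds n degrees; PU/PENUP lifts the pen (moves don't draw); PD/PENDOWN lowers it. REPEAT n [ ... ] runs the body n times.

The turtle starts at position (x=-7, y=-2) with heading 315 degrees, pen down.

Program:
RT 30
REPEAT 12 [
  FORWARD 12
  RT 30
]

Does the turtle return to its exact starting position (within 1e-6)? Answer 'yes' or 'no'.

Answer: yes

Derivation:
Executing turtle program step by step:
Start: pos=(-7,-2), heading=315, pen down
RT 30: heading 315 -> 285
REPEAT 12 [
  -- iteration 1/12 --
  FD 12: (-7,-2) -> (-3.894,-13.591) [heading=285, draw]
  RT 30: heading 285 -> 255
  -- iteration 2/12 --
  FD 12: (-3.894,-13.591) -> (-7,-25.182) [heading=255, draw]
  RT 30: heading 255 -> 225
  -- iteration 3/12 --
  FD 12: (-7,-25.182) -> (-15.485,-33.668) [heading=225, draw]
  RT 30: heading 225 -> 195
  -- iteration 4/12 --
  FD 12: (-15.485,-33.668) -> (-27.076,-36.773) [heading=195, draw]
  RT 30: heading 195 -> 165
  -- iteration 5/12 --
  FD 12: (-27.076,-36.773) -> (-38.668,-33.668) [heading=165, draw]
  RT 30: heading 165 -> 135
  -- iteration 6/12 --
  FD 12: (-38.668,-33.668) -> (-47.153,-25.182) [heading=135, draw]
  RT 30: heading 135 -> 105
  -- iteration 7/12 --
  FD 12: (-47.153,-25.182) -> (-50.259,-13.591) [heading=105, draw]
  RT 30: heading 105 -> 75
  -- iteration 8/12 --
  FD 12: (-50.259,-13.591) -> (-47.153,-2) [heading=75, draw]
  RT 30: heading 75 -> 45
  -- iteration 9/12 --
  FD 12: (-47.153,-2) -> (-38.668,6.485) [heading=45, draw]
  RT 30: heading 45 -> 15
  -- iteration 10/12 --
  FD 12: (-38.668,6.485) -> (-27.076,9.591) [heading=15, draw]
  RT 30: heading 15 -> 345
  -- iteration 11/12 --
  FD 12: (-27.076,9.591) -> (-15.485,6.485) [heading=345, draw]
  RT 30: heading 345 -> 315
  -- iteration 12/12 --
  FD 12: (-15.485,6.485) -> (-7,-2) [heading=315, draw]
  RT 30: heading 315 -> 285
]
Final: pos=(-7,-2), heading=285, 12 segment(s) drawn

Start position: (-7, -2)
Final position: (-7, -2)
Distance = 0; < 1e-6 -> CLOSED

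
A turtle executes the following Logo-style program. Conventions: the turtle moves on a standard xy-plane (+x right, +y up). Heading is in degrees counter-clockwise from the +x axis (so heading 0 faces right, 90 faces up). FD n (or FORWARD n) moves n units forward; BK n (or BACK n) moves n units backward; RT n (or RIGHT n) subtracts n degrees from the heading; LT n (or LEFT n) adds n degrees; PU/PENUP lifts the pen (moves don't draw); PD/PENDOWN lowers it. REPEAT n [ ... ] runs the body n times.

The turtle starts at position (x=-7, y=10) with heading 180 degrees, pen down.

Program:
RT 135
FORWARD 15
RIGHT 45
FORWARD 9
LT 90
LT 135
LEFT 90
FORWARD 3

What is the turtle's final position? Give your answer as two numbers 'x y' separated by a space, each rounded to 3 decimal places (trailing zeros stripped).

Executing turtle program step by step:
Start: pos=(-7,10), heading=180, pen down
RT 135: heading 180 -> 45
FD 15: (-7,10) -> (3.607,20.607) [heading=45, draw]
RT 45: heading 45 -> 0
FD 9: (3.607,20.607) -> (12.607,20.607) [heading=0, draw]
LT 90: heading 0 -> 90
LT 135: heading 90 -> 225
LT 90: heading 225 -> 315
FD 3: (12.607,20.607) -> (14.728,18.485) [heading=315, draw]
Final: pos=(14.728,18.485), heading=315, 3 segment(s) drawn

Answer: 14.728 18.485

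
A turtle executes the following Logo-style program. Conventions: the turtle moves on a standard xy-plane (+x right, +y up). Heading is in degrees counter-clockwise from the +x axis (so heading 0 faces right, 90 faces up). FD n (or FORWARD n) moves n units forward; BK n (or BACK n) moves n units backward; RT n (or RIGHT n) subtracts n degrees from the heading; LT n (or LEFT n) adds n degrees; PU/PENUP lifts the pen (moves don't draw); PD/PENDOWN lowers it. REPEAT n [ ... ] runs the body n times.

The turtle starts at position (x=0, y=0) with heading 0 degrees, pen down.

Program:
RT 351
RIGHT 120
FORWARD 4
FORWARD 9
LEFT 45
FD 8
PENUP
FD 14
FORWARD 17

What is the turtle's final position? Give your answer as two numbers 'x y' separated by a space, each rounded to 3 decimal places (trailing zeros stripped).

Answer: 11.204 -47.765

Derivation:
Executing turtle program step by step:
Start: pos=(0,0), heading=0, pen down
RT 351: heading 0 -> 9
RT 120: heading 9 -> 249
FD 4: (0,0) -> (-1.433,-3.734) [heading=249, draw]
FD 9: (-1.433,-3.734) -> (-4.659,-12.137) [heading=249, draw]
LT 45: heading 249 -> 294
FD 8: (-4.659,-12.137) -> (-1.405,-19.445) [heading=294, draw]
PU: pen up
FD 14: (-1.405,-19.445) -> (4.289,-32.235) [heading=294, move]
FD 17: (4.289,-32.235) -> (11.204,-47.765) [heading=294, move]
Final: pos=(11.204,-47.765), heading=294, 3 segment(s) drawn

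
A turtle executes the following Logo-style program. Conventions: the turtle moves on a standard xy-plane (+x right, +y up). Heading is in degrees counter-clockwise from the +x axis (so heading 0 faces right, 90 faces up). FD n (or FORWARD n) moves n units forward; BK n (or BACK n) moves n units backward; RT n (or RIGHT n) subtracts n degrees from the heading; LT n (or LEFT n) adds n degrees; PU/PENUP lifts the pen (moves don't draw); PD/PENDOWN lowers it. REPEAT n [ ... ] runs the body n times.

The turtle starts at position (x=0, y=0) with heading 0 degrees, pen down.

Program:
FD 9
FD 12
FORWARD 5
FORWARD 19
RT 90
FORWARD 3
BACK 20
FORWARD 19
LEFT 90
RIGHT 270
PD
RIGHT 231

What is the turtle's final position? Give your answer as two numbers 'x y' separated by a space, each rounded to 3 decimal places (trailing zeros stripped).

Answer: 45 -2

Derivation:
Executing turtle program step by step:
Start: pos=(0,0), heading=0, pen down
FD 9: (0,0) -> (9,0) [heading=0, draw]
FD 12: (9,0) -> (21,0) [heading=0, draw]
FD 5: (21,0) -> (26,0) [heading=0, draw]
FD 19: (26,0) -> (45,0) [heading=0, draw]
RT 90: heading 0 -> 270
FD 3: (45,0) -> (45,-3) [heading=270, draw]
BK 20: (45,-3) -> (45,17) [heading=270, draw]
FD 19: (45,17) -> (45,-2) [heading=270, draw]
LT 90: heading 270 -> 0
RT 270: heading 0 -> 90
PD: pen down
RT 231: heading 90 -> 219
Final: pos=(45,-2), heading=219, 7 segment(s) drawn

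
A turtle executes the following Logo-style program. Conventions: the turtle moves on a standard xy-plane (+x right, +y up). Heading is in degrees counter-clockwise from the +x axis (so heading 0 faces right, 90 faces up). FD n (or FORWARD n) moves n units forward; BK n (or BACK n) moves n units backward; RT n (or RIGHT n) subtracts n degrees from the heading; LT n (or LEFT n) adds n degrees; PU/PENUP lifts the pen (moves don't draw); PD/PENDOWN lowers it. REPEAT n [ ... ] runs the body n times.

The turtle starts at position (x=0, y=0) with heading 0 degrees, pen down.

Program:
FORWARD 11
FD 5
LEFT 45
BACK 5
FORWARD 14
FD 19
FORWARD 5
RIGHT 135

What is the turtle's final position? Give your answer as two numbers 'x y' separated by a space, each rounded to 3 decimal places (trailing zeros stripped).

Answer: 39.335 23.335

Derivation:
Executing turtle program step by step:
Start: pos=(0,0), heading=0, pen down
FD 11: (0,0) -> (11,0) [heading=0, draw]
FD 5: (11,0) -> (16,0) [heading=0, draw]
LT 45: heading 0 -> 45
BK 5: (16,0) -> (12.464,-3.536) [heading=45, draw]
FD 14: (12.464,-3.536) -> (22.364,6.364) [heading=45, draw]
FD 19: (22.364,6.364) -> (35.799,19.799) [heading=45, draw]
FD 5: (35.799,19.799) -> (39.335,23.335) [heading=45, draw]
RT 135: heading 45 -> 270
Final: pos=(39.335,23.335), heading=270, 6 segment(s) drawn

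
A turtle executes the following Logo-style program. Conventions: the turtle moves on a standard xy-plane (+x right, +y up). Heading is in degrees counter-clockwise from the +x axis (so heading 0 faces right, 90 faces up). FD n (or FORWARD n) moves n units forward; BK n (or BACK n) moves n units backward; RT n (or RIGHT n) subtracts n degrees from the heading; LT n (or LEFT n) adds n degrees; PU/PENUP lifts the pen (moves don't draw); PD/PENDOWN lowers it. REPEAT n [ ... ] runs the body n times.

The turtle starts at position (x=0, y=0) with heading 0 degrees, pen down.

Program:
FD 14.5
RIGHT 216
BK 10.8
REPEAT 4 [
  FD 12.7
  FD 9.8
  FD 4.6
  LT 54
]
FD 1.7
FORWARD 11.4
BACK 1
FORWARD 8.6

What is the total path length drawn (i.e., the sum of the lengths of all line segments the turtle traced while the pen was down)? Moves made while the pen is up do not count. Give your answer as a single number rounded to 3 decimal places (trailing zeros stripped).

Answer: 156.4

Derivation:
Executing turtle program step by step:
Start: pos=(0,0), heading=0, pen down
FD 14.5: (0,0) -> (14.5,0) [heading=0, draw]
RT 216: heading 0 -> 144
BK 10.8: (14.5,0) -> (23.237,-6.348) [heading=144, draw]
REPEAT 4 [
  -- iteration 1/4 --
  FD 12.7: (23.237,-6.348) -> (12.963,1.117) [heading=144, draw]
  FD 9.8: (12.963,1.117) -> (5.035,6.877) [heading=144, draw]
  FD 4.6: (5.035,6.877) -> (1.313,9.581) [heading=144, draw]
  LT 54: heading 144 -> 198
  -- iteration 2/4 --
  FD 12.7: (1.313,9.581) -> (-10.765,5.656) [heading=198, draw]
  FD 9.8: (-10.765,5.656) -> (-20.086,2.628) [heading=198, draw]
  FD 4.6: (-20.086,2.628) -> (-24.461,1.207) [heading=198, draw]
  LT 54: heading 198 -> 252
  -- iteration 3/4 --
  FD 12.7: (-24.461,1.207) -> (-28.385,-10.872) [heading=252, draw]
  FD 9.8: (-28.385,-10.872) -> (-31.413,-20.192) [heading=252, draw]
  FD 4.6: (-31.413,-20.192) -> (-32.835,-24.567) [heading=252, draw]
  LT 54: heading 252 -> 306
  -- iteration 4/4 --
  FD 12.7: (-32.835,-24.567) -> (-25.37,-34.842) [heading=306, draw]
  FD 9.8: (-25.37,-34.842) -> (-19.61,-42.77) [heading=306, draw]
  FD 4.6: (-19.61,-42.77) -> (-16.906,-46.491) [heading=306, draw]
  LT 54: heading 306 -> 0
]
FD 1.7: (-16.906,-46.491) -> (-15.206,-46.491) [heading=0, draw]
FD 11.4: (-15.206,-46.491) -> (-3.806,-46.491) [heading=0, draw]
BK 1: (-3.806,-46.491) -> (-4.806,-46.491) [heading=0, draw]
FD 8.6: (-4.806,-46.491) -> (3.794,-46.491) [heading=0, draw]
Final: pos=(3.794,-46.491), heading=0, 18 segment(s) drawn

Segment lengths:
  seg 1: (0,0) -> (14.5,0), length = 14.5
  seg 2: (14.5,0) -> (23.237,-6.348), length = 10.8
  seg 3: (23.237,-6.348) -> (12.963,1.117), length = 12.7
  seg 4: (12.963,1.117) -> (5.035,6.877), length = 9.8
  seg 5: (5.035,6.877) -> (1.313,9.581), length = 4.6
  seg 6: (1.313,9.581) -> (-10.765,5.656), length = 12.7
  seg 7: (-10.765,5.656) -> (-20.086,2.628), length = 9.8
  seg 8: (-20.086,2.628) -> (-24.461,1.207), length = 4.6
  seg 9: (-24.461,1.207) -> (-28.385,-10.872), length = 12.7
  seg 10: (-28.385,-10.872) -> (-31.413,-20.192), length = 9.8
  seg 11: (-31.413,-20.192) -> (-32.835,-24.567), length = 4.6
  seg 12: (-32.835,-24.567) -> (-25.37,-34.842), length = 12.7
  seg 13: (-25.37,-34.842) -> (-19.61,-42.77), length = 9.8
  seg 14: (-19.61,-42.77) -> (-16.906,-46.491), length = 4.6
  seg 15: (-16.906,-46.491) -> (-15.206,-46.491), length = 1.7
  seg 16: (-15.206,-46.491) -> (-3.806,-46.491), length = 11.4
  seg 17: (-3.806,-46.491) -> (-4.806,-46.491), length = 1
  seg 18: (-4.806,-46.491) -> (3.794,-46.491), length = 8.6
Total = 156.4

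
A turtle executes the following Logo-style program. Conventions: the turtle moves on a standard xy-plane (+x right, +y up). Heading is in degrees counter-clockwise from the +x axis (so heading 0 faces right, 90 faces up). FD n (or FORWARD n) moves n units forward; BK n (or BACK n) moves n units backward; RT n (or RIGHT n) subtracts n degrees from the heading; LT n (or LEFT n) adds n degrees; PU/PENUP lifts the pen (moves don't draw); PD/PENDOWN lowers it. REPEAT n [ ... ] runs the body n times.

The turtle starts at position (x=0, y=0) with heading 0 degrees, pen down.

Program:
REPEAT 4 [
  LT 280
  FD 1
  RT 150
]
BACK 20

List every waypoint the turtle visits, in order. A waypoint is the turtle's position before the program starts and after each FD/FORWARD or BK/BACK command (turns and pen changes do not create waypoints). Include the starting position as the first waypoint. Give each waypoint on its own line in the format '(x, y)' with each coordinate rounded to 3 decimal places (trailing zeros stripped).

Answer: (0, 0)
(0.174, -0.985)
(0.816, -0.219)
(-0.184, -0.219)
(0.459, -0.985)
(19.253, -7.825)

Derivation:
Executing turtle program step by step:
Start: pos=(0,0), heading=0, pen down
REPEAT 4 [
  -- iteration 1/4 --
  LT 280: heading 0 -> 280
  FD 1: (0,0) -> (0.174,-0.985) [heading=280, draw]
  RT 150: heading 280 -> 130
  -- iteration 2/4 --
  LT 280: heading 130 -> 50
  FD 1: (0.174,-0.985) -> (0.816,-0.219) [heading=50, draw]
  RT 150: heading 50 -> 260
  -- iteration 3/4 --
  LT 280: heading 260 -> 180
  FD 1: (0.816,-0.219) -> (-0.184,-0.219) [heading=180, draw]
  RT 150: heading 180 -> 30
  -- iteration 4/4 --
  LT 280: heading 30 -> 310
  FD 1: (-0.184,-0.219) -> (0.459,-0.985) [heading=310, draw]
  RT 150: heading 310 -> 160
]
BK 20: (0.459,-0.985) -> (19.253,-7.825) [heading=160, draw]
Final: pos=(19.253,-7.825), heading=160, 5 segment(s) drawn
Waypoints (6 total):
(0, 0)
(0.174, -0.985)
(0.816, -0.219)
(-0.184, -0.219)
(0.459, -0.985)
(19.253, -7.825)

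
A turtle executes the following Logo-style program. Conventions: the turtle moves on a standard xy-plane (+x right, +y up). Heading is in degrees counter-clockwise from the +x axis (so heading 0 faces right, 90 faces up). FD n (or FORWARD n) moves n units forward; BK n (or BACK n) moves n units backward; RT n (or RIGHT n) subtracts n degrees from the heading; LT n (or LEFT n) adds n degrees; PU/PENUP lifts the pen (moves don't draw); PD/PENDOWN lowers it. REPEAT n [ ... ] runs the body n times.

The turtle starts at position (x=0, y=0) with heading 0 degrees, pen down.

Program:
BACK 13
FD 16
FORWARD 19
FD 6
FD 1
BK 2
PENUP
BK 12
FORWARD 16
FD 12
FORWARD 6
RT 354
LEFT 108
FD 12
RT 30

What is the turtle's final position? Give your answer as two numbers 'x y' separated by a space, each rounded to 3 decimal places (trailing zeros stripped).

Answer: 44.119 10.963

Derivation:
Executing turtle program step by step:
Start: pos=(0,0), heading=0, pen down
BK 13: (0,0) -> (-13,0) [heading=0, draw]
FD 16: (-13,0) -> (3,0) [heading=0, draw]
FD 19: (3,0) -> (22,0) [heading=0, draw]
FD 6: (22,0) -> (28,0) [heading=0, draw]
FD 1: (28,0) -> (29,0) [heading=0, draw]
BK 2: (29,0) -> (27,0) [heading=0, draw]
PU: pen up
BK 12: (27,0) -> (15,0) [heading=0, move]
FD 16: (15,0) -> (31,0) [heading=0, move]
FD 12: (31,0) -> (43,0) [heading=0, move]
FD 6: (43,0) -> (49,0) [heading=0, move]
RT 354: heading 0 -> 6
LT 108: heading 6 -> 114
FD 12: (49,0) -> (44.119,10.963) [heading=114, move]
RT 30: heading 114 -> 84
Final: pos=(44.119,10.963), heading=84, 6 segment(s) drawn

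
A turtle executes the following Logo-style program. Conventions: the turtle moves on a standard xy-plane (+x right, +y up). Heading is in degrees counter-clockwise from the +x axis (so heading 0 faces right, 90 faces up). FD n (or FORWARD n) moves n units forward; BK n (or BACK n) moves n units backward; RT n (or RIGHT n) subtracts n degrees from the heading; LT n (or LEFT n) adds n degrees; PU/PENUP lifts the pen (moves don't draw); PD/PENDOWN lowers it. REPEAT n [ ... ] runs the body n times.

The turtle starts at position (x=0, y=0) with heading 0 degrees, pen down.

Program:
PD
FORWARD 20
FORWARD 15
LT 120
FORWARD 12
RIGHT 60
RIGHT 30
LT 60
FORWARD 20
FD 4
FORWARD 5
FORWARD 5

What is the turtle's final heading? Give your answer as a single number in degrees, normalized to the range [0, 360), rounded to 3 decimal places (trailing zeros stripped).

Executing turtle program step by step:
Start: pos=(0,0), heading=0, pen down
PD: pen down
FD 20: (0,0) -> (20,0) [heading=0, draw]
FD 15: (20,0) -> (35,0) [heading=0, draw]
LT 120: heading 0 -> 120
FD 12: (35,0) -> (29,10.392) [heading=120, draw]
RT 60: heading 120 -> 60
RT 30: heading 60 -> 30
LT 60: heading 30 -> 90
FD 20: (29,10.392) -> (29,30.392) [heading=90, draw]
FD 4: (29,30.392) -> (29,34.392) [heading=90, draw]
FD 5: (29,34.392) -> (29,39.392) [heading=90, draw]
FD 5: (29,39.392) -> (29,44.392) [heading=90, draw]
Final: pos=(29,44.392), heading=90, 7 segment(s) drawn

Answer: 90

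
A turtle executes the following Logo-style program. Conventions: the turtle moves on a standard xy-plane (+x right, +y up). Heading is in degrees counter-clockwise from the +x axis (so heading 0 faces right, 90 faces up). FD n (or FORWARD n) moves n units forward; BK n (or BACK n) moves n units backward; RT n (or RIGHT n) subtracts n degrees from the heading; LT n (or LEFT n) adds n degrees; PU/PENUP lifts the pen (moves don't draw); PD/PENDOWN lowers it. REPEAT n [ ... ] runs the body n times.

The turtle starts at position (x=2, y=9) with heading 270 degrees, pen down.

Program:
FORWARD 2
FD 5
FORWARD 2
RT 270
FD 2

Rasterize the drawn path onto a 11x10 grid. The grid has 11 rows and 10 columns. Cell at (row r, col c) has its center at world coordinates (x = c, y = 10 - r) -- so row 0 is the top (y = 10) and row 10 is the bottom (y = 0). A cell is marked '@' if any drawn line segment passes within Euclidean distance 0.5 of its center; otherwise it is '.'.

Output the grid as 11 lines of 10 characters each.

Segment 0: (2,9) -> (2,7)
Segment 1: (2,7) -> (2,2)
Segment 2: (2,2) -> (2,0)
Segment 3: (2,0) -> (4,0)

Answer: ..........
..@.......
..@.......
..@.......
..@.......
..@.......
..@.......
..@.......
..@.......
..@.......
..@@@.....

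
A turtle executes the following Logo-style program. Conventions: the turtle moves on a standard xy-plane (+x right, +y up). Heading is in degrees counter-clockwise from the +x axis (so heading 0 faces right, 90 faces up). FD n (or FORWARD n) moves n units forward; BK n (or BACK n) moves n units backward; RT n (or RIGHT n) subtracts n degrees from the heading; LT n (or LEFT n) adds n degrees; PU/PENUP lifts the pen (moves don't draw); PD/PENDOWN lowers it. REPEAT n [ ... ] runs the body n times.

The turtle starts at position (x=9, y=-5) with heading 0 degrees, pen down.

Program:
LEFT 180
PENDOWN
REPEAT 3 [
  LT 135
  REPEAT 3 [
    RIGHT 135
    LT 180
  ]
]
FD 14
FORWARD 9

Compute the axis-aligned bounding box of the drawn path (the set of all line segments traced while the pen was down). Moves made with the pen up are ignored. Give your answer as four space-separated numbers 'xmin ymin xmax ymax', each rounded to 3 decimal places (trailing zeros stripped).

Answer: 9 -28 9 -5

Derivation:
Executing turtle program step by step:
Start: pos=(9,-5), heading=0, pen down
LT 180: heading 0 -> 180
PD: pen down
REPEAT 3 [
  -- iteration 1/3 --
  LT 135: heading 180 -> 315
  REPEAT 3 [
    -- iteration 1/3 --
    RT 135: heading 315 -> 180
    LT 180: heading 180 -> 0
    -- iteration 2/3 --
    RT 135: heading 0 -> 225
    LT 180: heading 225 -> 45
    -- iteration 3/3 --
    RT 135: heading 45 -> 270
    LT 180: heading 270 -> 90
  ]
  -- iteration 2/3 --
  LT 135: heading 90 -> 225
  REPEAT 3 [
    -- iteration 1/3 --
    RT 135: heading 225 -> 90
    LT 180: heading 90 -> 270
    -- iteration 2/3 --
    RT 135: heading 270 -> 135
    LT 180: heading 135 -> 315
    -- iteration 3/3 --
    RT 135: heading 315 -> 180
    LT 180: heading 180 -> 0
  ]
  -- iteration 3/3 --
  LT 135: heading 0 -> 135
  REPEAT 3 [
    -- iteration 1/3 --
    RT 135: heading 135 -> 0
    LT 180: heading 0 -> 180
    -- iteration 2/3 --
    RT 135: heading 180 -> 45
    LT 180: heading 45 -> 225
    -- iteration 3/3 --
    RT 135: heading 225 -> 90
    LT 180: heading 90 -> 270
  ]
]
FD 14: (9,-5) -> (9,-19) [heading=270, draw]
FD 9: (9,-19) -> (9,-28) [heading=270, draw]
Final: pos=(9,-28), heading=270, 2 segment(s) drawn

Segment endpoints: x in {9, 9, 9}, y in {-28, -19, -5}
xmin=9, ymin=-28, xmax=9, ymax=-5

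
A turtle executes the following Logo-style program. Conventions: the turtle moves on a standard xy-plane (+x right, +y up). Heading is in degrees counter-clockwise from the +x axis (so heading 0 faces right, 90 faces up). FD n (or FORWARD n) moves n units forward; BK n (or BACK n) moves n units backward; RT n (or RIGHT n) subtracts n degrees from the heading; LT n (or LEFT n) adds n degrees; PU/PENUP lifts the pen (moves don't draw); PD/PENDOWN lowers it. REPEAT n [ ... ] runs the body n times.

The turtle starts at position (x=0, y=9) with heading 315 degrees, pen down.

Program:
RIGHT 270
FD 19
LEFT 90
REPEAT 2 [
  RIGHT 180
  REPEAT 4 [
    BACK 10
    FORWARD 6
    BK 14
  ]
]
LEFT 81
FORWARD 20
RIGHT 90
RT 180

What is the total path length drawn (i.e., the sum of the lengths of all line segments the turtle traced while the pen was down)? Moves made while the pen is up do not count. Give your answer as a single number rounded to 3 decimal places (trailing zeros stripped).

Executing turtle program step by step:
Start: pos=(0,9), heading=315, pen down
RT 270: heading 315 -> 45
FD 19: (0,9) -> (13.435,22.435) [heading=45, draw]
LT 90: heading 45 -> 135
REPEAT 2 [
  -- iteration 1/2 --
  RT 180: heading 135 -> 315
  REPEAT 4 [
    -- iteration 1/4 --
    BK 10: (13.435,22.435) -> (6.364,29.506) [heading=315, draw]
    FD 6: (6.364,29.506) -> (10.607,25.263) [heading=315, draw]
    BK 14: (10.607,25.263) -> (0.707,35.163) [heading=315, draw]
    -- iteration 2/4 --
    BK 10: (0.707,35.163) -> (-6.364,42.234) [heading=315, draw]
    FD 6: (-6.364,42.234) -> (-2.121,37.991) [heading=315, draw]
    BK 14: (-2.121,37.991) -> (-12.021,47.891) [heading=315, draw]
    -- iteration 3/4 --
    BK 10: (-12.021,47.891) -> (-19.092,54.962) [heading=315, draw]
    FD 6: (-19.092,54.962) -> (-14.849,50.719) [heading=315, draw]
    BK 14: (-14.849,50.719) -> (-24.749,60.619) [heading=315, draw]
    -- iteration 4/4 --
    BK 10: (-24.749,60.619) -> (-31.82,67.69) [heading=315, draw]
    FD 6: (-31.82,67.69) -> (-27.577,63.447) [heading=315, draw]
    BK 14: (-27.577,63.447) -> (-37.477,73.347) [heading=315, draw]
  ]
  -- iteration 2/2 --
  RT 180: heading 315 -> 135
  REPEAT 4 [
    -- iteration 1/4 --
    BK 10: (-37.477,73.347) -> (-30.406,66.276) [heading=135, draw]
    FD 6: (-30.406,66.276) -> (-34.648,70.518) [heading=135, draw]
    BK 14: (-34.648,70.518) -> (-24.749,60.619) [heading=135, draw]
    -- iteration 2/4 --
    BK 10: (-24.749,60.619) -> (-17.678,53.548) [heading=135, draw]
    FD 6: (-17.678,53.548) -> (-21.92,57.79) [heading=135, draw]
    BK 14: (-21.92,57.79) -> (-12.021,47.891) [heading=135, draw]
    -- iteration 3/4 --
    BK 10: (-12.021,47.891) -> (-4.95,40.82) [heading=135, draw]
    FD 6: (-4.95,40.82) -> (-9.192,45.062) [heading=135, draw]
    BK 14: (-9.192,45.062) -> (0.707,35.163) [heading=135, draw]
    -- iteration 4/4 --
    BK 10: (0.707,35.163) -> (7.778,28.092) [heading=135, draw]
    FD 6: (7.778,28.092) -> (3.536,32.335) [heading=135, draw]
    BK 14: (3.536,32.335) -> (13.435,22.435) [heading=135, draw]
  ]
]
LT 81: heading 135 -> 216
FD 20: (13.435,22.435) -> (-2.745,10.679) [heading=216, draw]
RT 90: heading 216 -> 126
RT 180: heading 126 -> 306
Final: pos=(-2.745,10.679), heading=306, 26 segment(s) drawn

Segment lengths:
  seg 1: (0,9) -> (13.435,22.435), length = 19
  seg 2: (13.435,22.435) -> (6.364,29.506), length = 10
  seg 3: (6.364,29.506) -> (10.607,25.263), length = 6
  seg 4: (10.607,25.263) -> (0.707,35.163), length = 14
  seg 5: (0.707,35.163) -> (-6.364,42.234), length = 10
  seg 6: (-6.364,42.234) -> (-2.121,37.991), length = 6
  seg 7: (-2.121,37.991) -> (-12.021,47.891), length = 14
  seg 8: (-12.021,47.891) -> (-19.092,54.962), length = 10
  seg 9: (-19.092,54.962) -> (-14.849,50.719), length = 6
  seg 10: (-14.849,50.719) -> (-24.749,60.619), length = 14
  seg 11: (-24.749,60.619) -> (-31.82,67.69), length = 10
  seg 12: (-31.82,67.69) -> (-27.577,63.447), length = 6
  seg 13: (-27.577,63.447) -> (-37.477,73.347), length = 14
  seg 14: (-37.477,73.347) -> (-30.406,66.276), length = 10
  seg 15: (-30.406,66.276) -> (-34.648,70.518), length = 6
  seg 16: (-34.648,70.518) -> (-24.749,60.619), length = 14
  seg 17: (-24.749,60.619) -> (-17.678,53.548), length = 10
  seg 18: (-17.678,53.548) -> (-21.92,57.79), length = 6
  seg 19: (-21.92,57.79) -> (-12.021,47.891), length = 14
  seg 20: (-12.021,47.891) -> (-4.95,40.82), length = 10
  seg 21: (-4.95,40.82) -> (-9.192,45.062), length = 6
  seg 22: (-9.192,45.062) -> (0.707,35.163), length = 14
  seg 23: (0.707,35.163) -> (7.778,28.092), length = 10
  seg 24: (7.778,28.092) -> (3.536,32.335), length = 6
  seg 25: (3.536,32.335) -> (13.435,22.435), length = 14
  seg 26: (13.435,22.435) -> (-2.745,10.679), length = 20
Total = 279

Answer: 279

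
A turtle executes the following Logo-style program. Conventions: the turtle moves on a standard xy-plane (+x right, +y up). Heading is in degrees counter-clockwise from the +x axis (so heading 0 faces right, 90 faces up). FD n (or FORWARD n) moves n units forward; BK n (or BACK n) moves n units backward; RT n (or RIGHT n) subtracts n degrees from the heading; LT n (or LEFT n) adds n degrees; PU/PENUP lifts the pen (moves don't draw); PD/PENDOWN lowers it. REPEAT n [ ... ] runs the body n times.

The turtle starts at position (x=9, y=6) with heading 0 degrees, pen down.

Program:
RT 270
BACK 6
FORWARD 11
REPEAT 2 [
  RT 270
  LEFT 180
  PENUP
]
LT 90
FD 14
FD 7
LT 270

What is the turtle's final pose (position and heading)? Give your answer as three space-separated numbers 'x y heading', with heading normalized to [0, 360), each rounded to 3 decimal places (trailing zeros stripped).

Executing turtle program step by step:
Start: pos=(9,6), heading=0, pen down
RT 270: heading 0 -> 90
BK 6: (9,6) -> (9,0) [heading=90, draw]
FD 11: (9,0) -> (9,11) [heading=90, draw]
REPEAT 2 [
  -- iteration 1/2 --
  RT 270: heading 90 -> 180
  LT 180: heading 180 -> 0
  PU: pen up
  -- iteration 2/2 --
  RT 270: heading 0 -> 90
  LT 180: heading 90 -> 270
  PU: pen up
]
LT 90: heading 270 -> 0
FD 14: (9,11) -> (23,11) [heading=0, move]
FD 7: (23,11) -> (30,11) [heading=0, move]
LT 270: heading 0 -> 270
Final: pos=(30,11), heading=270, 2 segment(s) drawn

Answer: 30 11 270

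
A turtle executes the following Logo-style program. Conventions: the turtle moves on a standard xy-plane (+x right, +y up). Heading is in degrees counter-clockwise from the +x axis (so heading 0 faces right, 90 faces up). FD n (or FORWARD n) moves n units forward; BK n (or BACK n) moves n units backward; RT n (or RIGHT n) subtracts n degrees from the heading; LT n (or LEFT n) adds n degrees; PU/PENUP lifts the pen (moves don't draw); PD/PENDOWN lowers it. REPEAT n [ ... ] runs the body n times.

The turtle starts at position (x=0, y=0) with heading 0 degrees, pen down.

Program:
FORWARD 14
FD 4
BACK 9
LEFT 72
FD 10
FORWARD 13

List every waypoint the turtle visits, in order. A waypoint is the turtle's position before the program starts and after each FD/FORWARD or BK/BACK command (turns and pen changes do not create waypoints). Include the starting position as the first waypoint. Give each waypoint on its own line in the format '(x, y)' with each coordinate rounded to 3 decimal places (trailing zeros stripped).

Answer: (0, 0)
(14, 0)
(18, 0)
(9, 0)
(12.09, 9.511)
(16.107, 21.874)

Derivation:
Executing turtle program step by step:
Start: pos=(0,0), heading=0, pen down
FD 14: (0,0) -> (14,0) [heading=0, draw]
FD 4: (14,0) -> (18,0) [heading=0, draw]
BK 9: (18,0) -> (9,0) [heading=0, draw]
LT 72: heading 0 -> 72
FD 10: (9,0) -> (12.09,9.511) [heading=72, draw]
FD 13: (12.09,9.511) -> (16.107,21.874) [heading=72, draw]
Final: pos=(16.107,21.874), heading=72, 5 segment(s) drawn
Waypoints (6 total):
(0, 0)
(14, 0)
(18, 0)
(9, 0)
(12.09, 9.511)
(16.107, 21.874)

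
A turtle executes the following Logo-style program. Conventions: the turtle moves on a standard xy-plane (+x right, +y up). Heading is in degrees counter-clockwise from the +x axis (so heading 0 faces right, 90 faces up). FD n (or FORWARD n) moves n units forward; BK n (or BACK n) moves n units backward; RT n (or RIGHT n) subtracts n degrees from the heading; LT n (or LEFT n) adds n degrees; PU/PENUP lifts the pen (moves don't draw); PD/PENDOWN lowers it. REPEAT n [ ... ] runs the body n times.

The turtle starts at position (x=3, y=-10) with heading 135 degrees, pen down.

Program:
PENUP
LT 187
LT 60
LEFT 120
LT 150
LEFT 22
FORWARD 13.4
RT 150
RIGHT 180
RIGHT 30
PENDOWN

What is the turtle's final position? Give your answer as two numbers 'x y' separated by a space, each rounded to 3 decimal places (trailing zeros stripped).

Executing turtle program step by step:
Start: pos=(3,-10), heading=135, pen down
PU: pen up
LT 187: heading 135 -> 322
LT 60: heading 322 -> 22
LT 120: heading 22 -> 142
LT 150: heading 142 -> 292
LT 22: heading 292 -> 314
FD 13.4: (3,-10) -> (12.308,-19.639) [heading=314, move]
RT 150: heading 314 -> 164
RT 180: heading 164 -> 344
RT 30: heading 344 -> 314
PD: pen down
Final: pos=(12.308,-19.639), heading=314, 0 segment(s) drawn

Answer: 12.308 -19.639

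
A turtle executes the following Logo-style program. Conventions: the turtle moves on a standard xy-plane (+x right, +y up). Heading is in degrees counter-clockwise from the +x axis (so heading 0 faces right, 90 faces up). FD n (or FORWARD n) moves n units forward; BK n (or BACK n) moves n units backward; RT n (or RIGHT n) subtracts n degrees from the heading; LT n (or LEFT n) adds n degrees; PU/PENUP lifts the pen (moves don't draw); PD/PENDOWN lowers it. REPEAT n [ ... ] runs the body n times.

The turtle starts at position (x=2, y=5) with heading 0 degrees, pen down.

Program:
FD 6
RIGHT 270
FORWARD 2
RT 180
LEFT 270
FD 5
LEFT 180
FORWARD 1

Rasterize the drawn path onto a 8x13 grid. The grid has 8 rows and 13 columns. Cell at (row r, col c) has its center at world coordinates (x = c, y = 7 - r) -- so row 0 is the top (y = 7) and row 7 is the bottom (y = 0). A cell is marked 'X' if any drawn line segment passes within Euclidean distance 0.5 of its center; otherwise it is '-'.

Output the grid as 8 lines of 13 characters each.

Segment 0: (2,5) -> (8,5)
Segment 1: (8,5) -> (8,7)
Segment 2: (8,7) -> (3,7)
Segment 3: (3,7) -> (4,7)

Answer: ---XXXXXX----
--------X----
--XXXXXXX----
-------------
-------------
-------------
-------------
-------------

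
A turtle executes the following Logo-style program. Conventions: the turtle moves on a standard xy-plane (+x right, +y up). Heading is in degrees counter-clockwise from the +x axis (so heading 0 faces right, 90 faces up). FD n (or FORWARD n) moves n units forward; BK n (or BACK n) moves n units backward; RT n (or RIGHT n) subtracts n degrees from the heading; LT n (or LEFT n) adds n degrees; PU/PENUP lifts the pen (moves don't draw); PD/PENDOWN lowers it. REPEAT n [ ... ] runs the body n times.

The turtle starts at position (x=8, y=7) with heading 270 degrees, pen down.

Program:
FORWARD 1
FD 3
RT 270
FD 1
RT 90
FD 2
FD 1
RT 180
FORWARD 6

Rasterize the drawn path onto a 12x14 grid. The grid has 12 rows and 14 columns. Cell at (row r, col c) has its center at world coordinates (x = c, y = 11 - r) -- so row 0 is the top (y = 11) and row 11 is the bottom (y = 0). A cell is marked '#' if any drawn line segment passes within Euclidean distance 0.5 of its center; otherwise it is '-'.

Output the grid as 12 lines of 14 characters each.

Segment 0: (8,7) -> (8,6)
Segment 1: (8,6) -> (8,3)
Segment 2: (8,3) -> (9,3)
Segment 3: (9,3) -> (9,1)
Segment 4: (9,1) -> (9,0)
Segment 5: (9,0) -> (9,6)

Answer: --------------
--------------
--------------
--------------
--------#-----
--------##----
--------##----
--------##----
--------##----
---------#----
---------#----
---------#----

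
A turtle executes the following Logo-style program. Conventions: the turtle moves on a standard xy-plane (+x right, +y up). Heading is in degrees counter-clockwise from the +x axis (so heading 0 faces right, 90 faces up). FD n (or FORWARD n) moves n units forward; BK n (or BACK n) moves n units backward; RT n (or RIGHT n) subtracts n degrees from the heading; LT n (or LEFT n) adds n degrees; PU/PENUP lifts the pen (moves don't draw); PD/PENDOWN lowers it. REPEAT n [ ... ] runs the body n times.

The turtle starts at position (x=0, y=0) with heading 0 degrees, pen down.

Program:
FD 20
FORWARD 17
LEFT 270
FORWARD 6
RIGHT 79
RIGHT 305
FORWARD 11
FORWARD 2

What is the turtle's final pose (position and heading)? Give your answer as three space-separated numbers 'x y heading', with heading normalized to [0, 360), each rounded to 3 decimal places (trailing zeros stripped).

Executing turtle program step by step:
Start: pos=(0,0), heading=0, pen down
FD 20: (0,0) -> (20,0) [heading=0, draw]
FD 17: (20,0) -> (37,0) [heading=0, draw]
LT 270: heading 0 -> 270
FD 6: (37,0) -> (37,-6) [heading=270, draw]
RT 79: heading 270 -> 191
RT 305: heading 191 -> 246
FD 11: (37,-6) -> (32.526,-16.049) [heading=246, draw]
FD 2: (32.526,-16.049) -> (31.712,-17.876) [heading=246, draw]
Final: pos=(31.712,-17.876), heading=246, 5 segment(s) drawn

Answer: 31.712 -17.876 246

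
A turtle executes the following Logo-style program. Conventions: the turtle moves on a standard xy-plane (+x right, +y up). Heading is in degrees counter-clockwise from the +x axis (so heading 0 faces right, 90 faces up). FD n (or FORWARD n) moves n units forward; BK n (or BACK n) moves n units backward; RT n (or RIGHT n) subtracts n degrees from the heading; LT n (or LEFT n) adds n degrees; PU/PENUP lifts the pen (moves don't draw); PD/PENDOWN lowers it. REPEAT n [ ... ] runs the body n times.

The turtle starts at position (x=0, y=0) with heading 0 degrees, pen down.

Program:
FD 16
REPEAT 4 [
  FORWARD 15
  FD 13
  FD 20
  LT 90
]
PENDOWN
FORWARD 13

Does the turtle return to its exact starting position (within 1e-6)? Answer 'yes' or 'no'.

Answer: no

Derivation:
Executing turtle program step by step:
Start: pos=(0,0), heading=0, pen down
FD 16: (0,0) -> (16,0) [heading=0, draw]
REPEAT 4 [
  -- iteration 1/4 --
  FD 15: (16,0) -> (31,0) [heading=0, draw]
  FD 13: (31,0) -> (44,0) [heading=0, draw]
  FD 20: (44,0) -> (64,0) [heading=0, draw]
  LT 90: heading 0 -> 90
  -- iteration 2/4 --
  FD 15: (64,0) -> (64,15) [heading=90, draw]
  FD 13: (64,15) -> (64,28) [heading=90, draw]
  FD 20: (64,28) -> (64,48) [heading=90, draw]
  LT 90: heading 90 -> 180
  -- iteration 3/4 --
  FD 15: (64,48) -> (49,48) [heading=180, draw]
  FD 13: (49,48) -> (36,48) [heading=180, draw]
  FD 20: (36,48) -> (16,48) [heading=180, draw]
  LT 90: heading 180 -> 270
  -- iteration 4/4 --
  FD 15: (16,48) -> (16,33) [heading=270, draw]
  FD 13: (16,33) -> (16,20) [heading=270, draw]
  FD 20: (16,20) -> (16,0) [heading=270, draw]
  LT 90: heading 270 -> 0
]
PD: pen down
FD 13: (16,0) -> (29,0) [heading=0, draw]
Final: pos=(29,0), heading=0, 14 segment(s) drawn

Start position: (0, 0)
Final position: (29, 0)
Distance = 29; >= 1e-6 -> NOT closed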